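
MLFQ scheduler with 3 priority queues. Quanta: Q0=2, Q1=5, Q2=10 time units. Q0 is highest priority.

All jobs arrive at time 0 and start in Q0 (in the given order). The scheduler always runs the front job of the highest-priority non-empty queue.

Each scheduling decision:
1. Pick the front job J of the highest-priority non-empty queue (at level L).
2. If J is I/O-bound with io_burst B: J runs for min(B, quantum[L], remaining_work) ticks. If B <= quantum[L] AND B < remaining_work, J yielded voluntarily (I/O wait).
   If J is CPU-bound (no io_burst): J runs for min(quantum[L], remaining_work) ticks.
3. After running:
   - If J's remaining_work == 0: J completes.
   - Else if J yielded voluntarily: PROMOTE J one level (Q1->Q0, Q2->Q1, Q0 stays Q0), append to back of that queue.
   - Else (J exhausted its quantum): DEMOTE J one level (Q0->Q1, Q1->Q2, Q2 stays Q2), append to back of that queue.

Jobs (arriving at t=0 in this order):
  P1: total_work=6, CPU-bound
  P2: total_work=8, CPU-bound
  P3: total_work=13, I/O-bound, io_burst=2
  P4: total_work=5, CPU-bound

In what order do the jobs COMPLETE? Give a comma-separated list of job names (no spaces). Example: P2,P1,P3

t=0-2: P1@Q0 runs 2, rem=4, quantum used, demote→Q1. Q0=[P2,P3,P4] Q1=[P1] Q2=[]
t=2-4: P2@Q0 runs 2, rem=6, quantum used, demote→Q1. Q0=[P3,P4] Q1=[P1,P2] Q2=[]
t=4-6: P3@Q0 runs 2, rem=11, I/O yield, promote→Q0. Q0=[P4,P3] Q1=[P1,P2] Q2=[]
t=6-8: P4@Q0 runs 2, rem=3, quantum used, demote→Q1. Q0=[P3] Q1=[P1,P2,P4] Q2=[]
t=8-10: P3@Q0 runs 2, rem=9, I/O yield, promote→Q0. Q0=[P3] Q1=[P1,P2,P4] Q2=[]
t=10-12: P3@Q0 runs 2, rem=7, I/O yield, promote→Q0. Q0=[P3] Q1=[P1,P2,P4] Q2=[]
t=12-14: P3@Q0 runs 2, rem=5, I/O yield, promote→Q0. Q0=[P3] Q1=[P1,P2,P4] Q2=[]
t=14-16: P3@Q0 runs 2, rem=3, I/O yield, promote→Q0. Q0=[P3] Q1=[P1,P2,P4] Q2=[]
t=16-18: P3@Q0 runs 2, rem=1, I/O yield, promote→Q0. Q0=[P3] Q1=[P1,P2,P4] Q2=[]
t=18-19: P3@Q0 runs 1, rem=0, completes. Q0=[] Q1=[P1,P2,P4] Q2=[]
t=19-23: P1@Q1 runs 4, rem=0, completes. Q0=[] Q1=[P2,P4] Q2=[]
t=23-28: P2@Q1 runs 5, rem=1, quantum used, demote→Q2. Q0=[] Q1=[P4] Q2=[P2]
t=28-31: P4@Q1 runs 3, rem=0, completes. Q0=[] Q1=[] Q2=[P2]
t=31-32: P2@Q2 runs 1, rem=0, completes. Q0=[] Q1=[] Q2=[]

Answer: P3,P1,P4,P2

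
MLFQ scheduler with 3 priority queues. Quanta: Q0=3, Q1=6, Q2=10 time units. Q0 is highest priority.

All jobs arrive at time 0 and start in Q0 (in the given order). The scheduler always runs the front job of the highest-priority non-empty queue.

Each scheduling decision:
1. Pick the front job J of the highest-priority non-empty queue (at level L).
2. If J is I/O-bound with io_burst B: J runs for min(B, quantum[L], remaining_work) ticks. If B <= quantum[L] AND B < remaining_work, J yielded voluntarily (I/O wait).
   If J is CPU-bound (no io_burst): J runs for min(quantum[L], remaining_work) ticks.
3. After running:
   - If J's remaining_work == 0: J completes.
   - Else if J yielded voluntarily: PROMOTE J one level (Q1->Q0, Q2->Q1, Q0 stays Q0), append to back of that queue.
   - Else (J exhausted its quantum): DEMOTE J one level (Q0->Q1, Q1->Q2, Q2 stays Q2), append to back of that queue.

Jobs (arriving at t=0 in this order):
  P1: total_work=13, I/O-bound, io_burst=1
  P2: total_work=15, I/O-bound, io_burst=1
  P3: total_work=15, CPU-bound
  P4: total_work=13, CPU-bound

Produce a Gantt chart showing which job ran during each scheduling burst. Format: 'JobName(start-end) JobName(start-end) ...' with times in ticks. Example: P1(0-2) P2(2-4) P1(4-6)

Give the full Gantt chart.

Answer: P1(0-1) P2(1-2) P3(2-5) P4(5-8) P1(8-9) P2(9-10) P1(10-11) P2(11-12) P1(12-13) P2(13-14) P1(14-15) P2(15-16) P1(16-17) P2(17-18) P1(18-19) P2(19-20) P1(20-21) P2(21-22) P1(22-23) P2(23-24) P1(24-25) P2(25-26) P1(26-27) P2(27-28) P1(28-29) P2(29-30) P1(30-31) P2(31-32) P2(32-33) P2(33-34) P3(34-40) P4(40-46) P3(46-52) P4(52-56)

Derivation:
t=0-1: P1@Q0 runs 1, rem=12, I/O yield, promote→Q0. Q0=[P2,P3,P4,P1] Q1=[] Q2=[]
t=1-2: P2@Q0 runs 1, rem=14, I/O yield, promote→Q0. Q0=[P3,P4,P1,P2] Q1=[] Q2=[]
t=2-5: P3@Q0 runs 3, rem=12, quantum used, demote→Q1. Q0=[P4,P1,P2] Q1=[P3] Q2=[]
t=5-8: P4@Q0 runs 3, rem=10, quantum used, demote→Q1. Q0=[P1,P2] Q1=[P3,P4] Q2=[]
t=8-9: P1@Q0 runs 1, rem=11, I/O yield, promote→Q0. Q0=[P2,P1] Q1=[P3,P4] Q2=[]
t=9-10: P2@Q0 runs 1, rem=13, I/O yield, promote→Q0. Q0=[P1,P2] Q1=[P3,P4] Q2=[]
t=10-11: P1@Q0 runs 1, rem=10, I/O yield, promote→Q0. Q0=[P2,P1] Q1=[P3,P4] Q2=[]
t=11-12: P2@Q0 runs 1, rem=12, I/O yield, promote→Q0. Q0=[P1,P2] Q1=[P3,P4] Q2=[]
t=12-13: P1@Q0 runs 1, rem=9, I/O yield, promote→Q0. Q0=[P2,P1] Q1=[P3,P4] Q2=[]
t=13-14: P2@Q0 runs 1, rem=11, I/O yield, promote→Q0. Q0=[P1,P2] Q1=[P3,P4] Q2=[]
t=14-15: P1@Q0 runs 1, rem=8, I/O yield, promote→Q0. Q0=[P2,P1] Q1=[P3,P4] Q2=[]
t=15-16: P2@Q0 runs 1, rem=10, I/O yield, promote→Q0. Q0=[P1,P2] Q1=[P3,P4] Q2=[]
t=16-17: P1@Q0 runs 1, rem=7, I/O yield, promote→Q0. Q0=[P2,P1] Q1=[P3,P4] Q2=[]
t=17-18: P2@Q0 runs 1, rem=9, I/O yield, promote→Q0. Q0=[P1,P2] Q1=[P3,P4] Q2=[]
t=18-19: P1@Q0 runs 1, rem=6, I/O yield, promote→Q0. Q0=[P2,P1] Q1=[P3,P4] Q2=[]
t=19-20: P2@Q0 runs 1, rem=8, I/O yield, promote→Q0. Q0=[P1,P2] Q1=[P3,P4] Q2=[]
t=20-21: P1@Q0 runs 1, rem=5, I/O yield, promote→Q0. Q0=[P2,P1] Q1=[P3,P4] Q2=[]
t=21-22: P2@Q0 runs 1, rem=7, I/O yield, promote→Q0. Q0=[P1,P2] Q1=[P3,P4] Q2=[]
t=22-23: P1@Q0 runs 1, rem=4, I/O yield, promote→Q0. Q0=[P2,P1] Q1=[P3,P4] Q2=[]
t=23-24: P2@Q0 runs 1, rem=6, I/O yield, promote→Q0. Q0=[P1,P2] Q1=[P3,P4] Q2=[]
t=24-25: P1@Q0 runs 1, rem=3, I/O yield, promote→Q0. Q0=[P2,P1] Q1=[P3,P4] Q2=[]
t=25-26: P2@Q0 runs 1, rem=5, I/O yield, promote→Q0. Q0=[P1,P2] Q1=[P3,P4] Q2=[]
t=26-27: P1@Q0 runs 1, rem=2, I/O yield, promote→Q0. Q0=[P2,P1] Q1=[P3,P4] Q2=[]
t=27-28: P2@Q0 runs 1, rem=4, I/O yield, promote→Q0. Q0=[P1,P2] Q1=[P3,P4] Q2=[]
t=28-29: P1@Q0 runs 1, rem=1, I/O yield, promote→Q0. Q0=[P2,P1] Q1=[P3,P4] Q2=[]
t=29-30: P2@Q0 runs 1, rem=3, I/O yield, promote→Q0. Q0=[P1,P2] Q1=[P3,P4] Q2=[]
t=30-31: P1@Q0 runs 1, rem=0, completes. Q0=[P2] Q1=[P3,P4] Q2=[]
t=31-32: P2@Q0 runs 1, rem=2, I/O yield, promote→Q0. Q0=[P2] Q1=[P3,P4] Q2=[]
t=32-33: P2@Q0 runs 1, rem=1, I/O yield, promote→Q0. Q0=[P2] Q1=[P3,P4] Q2=[]
t=33-34: P2@Q0 runs 1, rem=0, completes. Q0=[] Q1=[P3,P4] Q2=[]
t=34-40: P3@Q1 runs 6, rem=6, quantum used, demote→Q2. Q0=[] Q1=[P4] Q2=[P3]
t=40-46: P4@Q1 runs 6, rem=4, quantum used, demote→Q2. Q0=[] Q1=[] Q2=[P3,P4]
t=46-52: P3@Q2 runs 6, rem=0, completes. Q0=[] Q1=[] Q2=[P4]
t=52-56: P4@Q2 runs 4, rem=0, completes. Q0=[] Q1=[] Q2=[]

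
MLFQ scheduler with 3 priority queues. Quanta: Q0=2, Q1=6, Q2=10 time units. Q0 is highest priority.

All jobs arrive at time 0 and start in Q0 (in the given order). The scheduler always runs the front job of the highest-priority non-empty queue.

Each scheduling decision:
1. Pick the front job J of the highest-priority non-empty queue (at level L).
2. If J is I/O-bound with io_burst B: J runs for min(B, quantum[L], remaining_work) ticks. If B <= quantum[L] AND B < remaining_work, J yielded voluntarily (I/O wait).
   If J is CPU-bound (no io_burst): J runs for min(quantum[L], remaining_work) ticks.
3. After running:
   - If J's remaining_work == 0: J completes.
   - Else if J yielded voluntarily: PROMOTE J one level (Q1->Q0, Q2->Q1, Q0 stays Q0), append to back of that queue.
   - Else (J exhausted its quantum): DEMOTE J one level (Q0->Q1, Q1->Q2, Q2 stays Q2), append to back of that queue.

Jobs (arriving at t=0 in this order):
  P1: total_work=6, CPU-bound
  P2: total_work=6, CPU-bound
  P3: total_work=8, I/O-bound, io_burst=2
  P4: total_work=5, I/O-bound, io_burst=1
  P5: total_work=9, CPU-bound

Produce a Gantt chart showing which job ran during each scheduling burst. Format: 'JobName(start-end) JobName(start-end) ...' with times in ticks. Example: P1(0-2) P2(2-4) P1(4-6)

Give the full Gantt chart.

Answer: P1(0-2) P2(2-4) P3(4-6) P4(6-7) P5(7-9) P3(9-11) P4(11-12) P3(12-14) P4(14-15) P3(15-17) P4(17-18) P4(18-19) P1(19-23) P2(23-27) P5(27-33) P5(33-34)

Derivation:
t=0-2: P1@Q0 runs 2, rem=4, quantum used, demote→Q1. Q0=[P2,P3,P4,P5] Q1=[P1] Q2=[]
t=2-4: P2@Q0 runs 2, rem=4, quantum used, demote→Q1. Q0=[P3,P4,P5] Q1=[P1,P2] Q2=[]
t=4-6: P3@Q0 runs 2, rem=6, I/O yield, promote→Q0. Q0=[P4,P5,P3] Q1=[P1,P2] Q2=[]
t=6-7: P4@Q0 runs 1, rem=4, I/O yield, promote→Q0. Q0=[P5,P3,P4] Q1=[P1,P2] Q2=[]
t=7-9: P5@Q0 runs 2, rem=7, quantum used, demote→Q1. Q0=[P3,P4] Q1=[P1,P2,P5] Q2=[]
t=9-11: P3@Q0 runs 2, rem=4, I/O yield, promote→Q0. Q0=[P4,P3] Q1=[P1,P2,P5] Q2=[]
t=11-12: P4@Q0 runs 1, rem=3, I/O yield, promote→Q0. Q0=[P3,P4] Q1=[P1,P2,P5] Q2=[]
t=12-14: P3@Q0 runs 2, rem=2, I/O yield, promote→Q0. Q0=[P4,P3] Q1=[P1,P2,P5] Q2=[]
t=14-15: P4@Q0 runs 1, rem=2, I/O yield, promote→Q0. Q0=[P3,P4] Q1=[P1,P2,P5] Q2=[]
t=15-17: P3@Q0 runs 2, rem=0, completes. Q0=[P4] Q1=[P1,P2,P5] Q2=[]
t=17-18: P4@Q0 runs 1, rem=1, I/O yield, promote→Q0. Q0=[P4] Q1=[P1,P2,P5] Q2=[]
t=18-19: P4@Q0 runs 1, rem=0, completes. Q0=[] Q1=[P1,P2,P5] Q2=[]
t=19-23: P1@Q1 runs 4, rem=0, completes. Q0=[] Q1=[P2,P5] Q2=[]
t=23-27: P2@Q1 runs 4, rem=0, completes. Q0=[] Q1=[P5] Q2=[]
t=27-33: P5@Q1 runs 6, rem=1, quantum used, demote→Q2. Q0=[] Q1=[] Q2=[P5]
t=33-34: P5@Q2 runs 1, rem=0, completes. Q0=[] Q1=[] Q2=[]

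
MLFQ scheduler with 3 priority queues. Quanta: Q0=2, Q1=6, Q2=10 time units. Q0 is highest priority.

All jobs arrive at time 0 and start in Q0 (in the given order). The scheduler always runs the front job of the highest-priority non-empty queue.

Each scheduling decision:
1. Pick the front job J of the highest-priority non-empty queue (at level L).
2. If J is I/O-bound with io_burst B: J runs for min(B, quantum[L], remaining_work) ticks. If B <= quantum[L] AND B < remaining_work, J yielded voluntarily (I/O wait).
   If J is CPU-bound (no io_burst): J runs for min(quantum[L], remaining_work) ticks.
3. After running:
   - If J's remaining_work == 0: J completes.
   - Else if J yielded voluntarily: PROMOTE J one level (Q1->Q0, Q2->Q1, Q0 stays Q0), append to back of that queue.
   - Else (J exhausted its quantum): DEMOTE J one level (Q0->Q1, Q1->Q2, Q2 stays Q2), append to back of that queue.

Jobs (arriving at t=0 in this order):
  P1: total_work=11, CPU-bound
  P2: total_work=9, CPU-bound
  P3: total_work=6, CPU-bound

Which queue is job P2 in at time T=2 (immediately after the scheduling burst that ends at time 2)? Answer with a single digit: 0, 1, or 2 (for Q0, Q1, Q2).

t=0-2: P1@Q0 runs 2, rem=9, quantum used, demote→Q1. Q0=[P2,P3] Q1=[P1] Q2=[]
t=2-4: P2@Q0 runs 2, rem=7, quantum used, demote→Q1. Q0=[P3] Q1=[P1,P2] Q2=[]
t=4-6: P3@Q0 runs 2, rem=4, quantum used, demote→Q1. Q0=[] Q1=[P1,P2,P3] Q2=[]
t=6-12: P1@Q1 runs 6, rem=3, quantum used, demote→Q2. Q0=[] Q1=[P2,P3] Q2=[P1]
t=12-18: P2@Q1 runs 6, rem=1, quantum used, demote→Q2. Q0=[] Q1=[P3] Q2=[P1,P2]
t=18-22: P3@Q1 runs 4, rem=0, completes. Q0=[] Q1=[] Q2=[P1,P2]
t=22-25: P1@Q2 runs 3, rem=0, completes. Q0=[] Q1=[] Q2=[P2]
t=25-26: P2@Q2 runs 1, rem=0, completes. Q0=[] Q1=[] Q2=[]

Answer: 0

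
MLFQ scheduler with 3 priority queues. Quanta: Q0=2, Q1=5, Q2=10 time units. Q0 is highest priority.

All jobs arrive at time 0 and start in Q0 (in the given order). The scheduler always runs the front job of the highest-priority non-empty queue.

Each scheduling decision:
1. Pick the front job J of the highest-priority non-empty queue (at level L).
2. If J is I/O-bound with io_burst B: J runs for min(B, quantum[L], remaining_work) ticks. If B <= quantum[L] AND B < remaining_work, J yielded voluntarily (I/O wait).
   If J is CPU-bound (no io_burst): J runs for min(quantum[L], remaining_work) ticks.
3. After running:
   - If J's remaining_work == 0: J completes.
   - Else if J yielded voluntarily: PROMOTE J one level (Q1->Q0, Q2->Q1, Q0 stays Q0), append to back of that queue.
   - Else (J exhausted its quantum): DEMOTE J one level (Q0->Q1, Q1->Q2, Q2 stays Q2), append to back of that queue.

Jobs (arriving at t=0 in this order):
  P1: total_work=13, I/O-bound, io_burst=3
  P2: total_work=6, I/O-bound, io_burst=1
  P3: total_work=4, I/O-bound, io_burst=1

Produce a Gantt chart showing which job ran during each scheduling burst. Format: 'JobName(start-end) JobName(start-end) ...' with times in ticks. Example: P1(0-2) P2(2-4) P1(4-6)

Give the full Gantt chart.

Answer: P1(0-2) P2(2-3) P3(3-4) P2(4-5) P3(5-6) P2(6-7) P3(7-8) P2(8-9) P3(9-10) P2(10-11) P2(11-12) P1(12-15) P1(15-17) P1(17-20) P1(20-22) P1(22-23)

Derivation:
t=0-2: P1@Q0 runs 2, rem=11, quantum used, demote→Q1. Q0=[P2,P3] Q1=[P1] Q2=[]
t=2-3: P2@Q0 runs 1, rem=5, I/O yield, promote→Q0. Q0=[P3,P2] Q1=[P1] Q2=[]
t=3-4: P3@Q0 runs 1, rem=3, I/O yield, promote→Q0. Q0=[P2,P3] Q1=[P1] Q2=[]
t=4-5: P2@Q0 runs 1, rem=4, I/O yield, promote→Q0. Q0=[P3,P2] Q1=[P1] Q2=[]
t=5-6: P3@Q0 runs 1, rem=2, I/O yield, promote→Q0. Q0=[P2,P3] Q1=[P1] Q2=[]
t=6-7: P2@Q0 runs 1, rem=3, I/O yield, promote→Q0. Q0=[P3,P2] Q1=[P1] Q2=[]
t=7-8: P3@Q0 runs 1, rem=1, I/O yield, promote→Q0. Q0=[P2,P3] Q1=[P1] Q2=[]
t=8-9: P2@Q0 runs 1, rem=2, I/O yield, promote→Q0. Q0=[P3,P2] Q1=[P1] Q2=[]
t=9-10: P3@Q0 runs 1, rem=0, completes. Q0=[P2] Q1=[P1] Q2=[]
t=10-11: P2@Q0 runs 1, rem=1, I/O yield, promote→Q0. Q0=[P2] Q1=[P1] Q2=[]
t=11-12: P2@Q0 runs 1, rem=0, completes. Q0=[] Q1=[P1] Q2=[]
t=12-15: P1@Q1 runs 3, rem=8, I/O yield, promote→Q0. Q0=[P1] Q1=[] Q2=[]
t=15-17: P1@Q0 runs 2, rem=6, quantum used, demote→Q1. Q0=[] Q1=[P1] Q2=[]
t=17-20: P1@Q1 runs 3, rem=3, I/O yield, promote→Q0. Q0=[P1] Q1=[] Q2=[]
t=20-22: P1@Q0 runs 2, rem=1, quantum used, demote→Q1. Q0=[] Q1=[P1] Q2=[]
t=22-23: P1@Q1 runs 1, rem=0, completes. Q0=[] Q1=[] Q2=[]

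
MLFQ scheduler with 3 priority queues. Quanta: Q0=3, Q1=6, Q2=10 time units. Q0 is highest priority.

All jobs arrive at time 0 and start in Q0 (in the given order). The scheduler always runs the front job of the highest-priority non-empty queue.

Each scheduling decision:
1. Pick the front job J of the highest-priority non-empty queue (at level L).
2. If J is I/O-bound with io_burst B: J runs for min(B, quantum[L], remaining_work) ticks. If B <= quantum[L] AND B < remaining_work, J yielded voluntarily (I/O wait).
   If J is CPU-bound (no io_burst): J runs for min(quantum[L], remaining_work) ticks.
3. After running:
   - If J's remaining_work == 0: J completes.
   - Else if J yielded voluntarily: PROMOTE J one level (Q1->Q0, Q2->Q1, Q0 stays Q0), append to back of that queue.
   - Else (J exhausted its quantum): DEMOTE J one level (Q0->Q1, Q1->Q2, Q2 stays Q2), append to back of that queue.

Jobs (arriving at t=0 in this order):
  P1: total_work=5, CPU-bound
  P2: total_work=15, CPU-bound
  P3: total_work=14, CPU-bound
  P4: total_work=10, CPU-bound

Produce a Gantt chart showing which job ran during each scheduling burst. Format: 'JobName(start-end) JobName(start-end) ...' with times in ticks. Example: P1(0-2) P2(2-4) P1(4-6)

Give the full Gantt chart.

t=0-3: P1@Q0 runs 3, rem=2, quantum used, demote→Q1. Q0=[P2,P3,P4] Q1=[P1] Q2=[]
t=3-6: P2@Q0 runs 3, rem=12, quantum used, demote→Q1. Q0=[P3,P4] Q1=[P1,P2] Q2=[]
t=6-9: P3@Q0 runs 3, rem=11, quantum used, demote→Q1. Q0=[P4] Q1=[P1,P2,P3] Q2=[]
t=9-12: P4@Q0 runs 3, rem=7, quantum used, demote→Q1. Q0=[] Q1=[P1,P2,P3,P4] Q2=[]
t=12-14: P1@Q1 runs 2, rem=0, completes. Q0=[] Q1=[P2,P3,P4] Q2=[]
t=14-20: P2@Q1 runs 6, rem=6, quantum used, demote→Q2. Q0=[] Q1=[P3,P4] Q2=[P2]
t=20-26: P3@Q1 runs 6, rem=5, quantum used, demote→Q2. Q0=[] Q1=[P4] Q2=[P2,P3]
t=26-32: P4@Q1 runs 6, rem=1, quantum used, demote→Q2. Q0=[] Q1=[] Q2=[P2,P3,P4]
t=32-38: P2@Q2 runs 6, rem=0, completes. Q0=[] Q1=[] Q2=[P3,P4]
t=38-43: P3@Q2 runs 5, rem=0, completes. Q0=[] Q1=[] Q2=[P4]
t=43-44: P4@Q2 runs 1, rem=0, completes. Q0=[] Q1=[] Q2=[]

Answer: P1(0-3) P2(3-6) P3(6-9) P4(9-12) P1(12-14) P2(14-20) P3(20-26) P4(26-32) P2(32-38) P3(38-43) P4(43-44)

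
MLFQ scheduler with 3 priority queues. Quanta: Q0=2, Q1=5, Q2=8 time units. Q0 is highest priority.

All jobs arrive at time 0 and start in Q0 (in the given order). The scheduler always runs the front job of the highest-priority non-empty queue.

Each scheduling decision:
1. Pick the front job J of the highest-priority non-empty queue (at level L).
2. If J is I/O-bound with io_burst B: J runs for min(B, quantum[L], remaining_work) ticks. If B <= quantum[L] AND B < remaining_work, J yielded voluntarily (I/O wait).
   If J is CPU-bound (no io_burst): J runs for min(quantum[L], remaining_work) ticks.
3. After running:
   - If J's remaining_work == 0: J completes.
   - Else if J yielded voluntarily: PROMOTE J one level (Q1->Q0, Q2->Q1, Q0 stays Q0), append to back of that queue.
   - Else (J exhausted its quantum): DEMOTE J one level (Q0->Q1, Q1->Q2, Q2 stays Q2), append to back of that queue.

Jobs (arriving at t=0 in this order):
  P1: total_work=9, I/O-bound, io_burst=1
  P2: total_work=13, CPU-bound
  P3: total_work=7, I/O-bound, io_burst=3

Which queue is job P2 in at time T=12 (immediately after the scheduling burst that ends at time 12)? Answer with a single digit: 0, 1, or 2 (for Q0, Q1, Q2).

t=0-1: P1@Q0 runs 1, rem=8, I/O yield, promote→Q0. Q0=[P2,P3,P1] Q1=[] Q2=[]
t=1-3: P2@Q0 runs 2, rem=11, quantum used, demote→Q1. Q0=[P3,P1] Q1=[P2] Q2=[]
t=3-5: P3@Q0 runs 2, rem=5, quantum used, demote→Q1. Q0=[P1] Q1=[P2,P3] Q2=[]
t=5-6: P1@Q0 runs 1, rem=7, I/O yield, promote→Q0. Q0=[P1] Q1=[P2,P3] Q2=[]
t=6-7: P1@Q0 runs 1, rem=6, I/O yield, promote→Q0. Q0=[P1] Q1=[P2,P3] Q2=[]
t=7-8: P1@Q0 runs 1, rem=5, I/O yield, promote→Q0. Q0=[P1] Q1=[P2,P3] Q2=[]
t=8-9: P1@Q0 runs 1, rem=4, I/O yield, promote→Q0. Q0=[P1] Q1=[P2,P3] Q2=[]
t=9-10: P1@Q0 runs 1, rem=3, I/O yield, promote→Q0. Q0=[P1] Q1=[P2,P3] Q2=[]
t=10-11: P1@Q0 runs 1, rem=2, I/O yield, promote→Q0. Q0=[P1] Q1=[P2,P3] Q2=[]
t=11-12: P1@Q0 runs 1, rem=1, I/O yield, promote→Q0. Q0=[P1] Q1=[P2,P3] Q2=[]
t=12-13: P1@Q0 runs 1, rem=0, completes. Q0=[] Q1=[P2,P3] Q2=[]
t=13-18: P2@Q1 runs 5, rem=6, quantum used, demote→Q2. Q0=[] Q1=[P3] Q2=[P2]
t=18-21: P3@Q1 runs 3, rem=2, I/O yield, promote→Q0. Q0=[P3] Q1=[] Q2=[P2]
t=21-23: P3@Q0 runs 2, rem=0, completes. Q0=[] Q1=[] Q2=[P2]
t=23-29: P2@Q2 runs 6, rem=0, completes. Q0=[] Q1=[] Q2=[]

Answer: 1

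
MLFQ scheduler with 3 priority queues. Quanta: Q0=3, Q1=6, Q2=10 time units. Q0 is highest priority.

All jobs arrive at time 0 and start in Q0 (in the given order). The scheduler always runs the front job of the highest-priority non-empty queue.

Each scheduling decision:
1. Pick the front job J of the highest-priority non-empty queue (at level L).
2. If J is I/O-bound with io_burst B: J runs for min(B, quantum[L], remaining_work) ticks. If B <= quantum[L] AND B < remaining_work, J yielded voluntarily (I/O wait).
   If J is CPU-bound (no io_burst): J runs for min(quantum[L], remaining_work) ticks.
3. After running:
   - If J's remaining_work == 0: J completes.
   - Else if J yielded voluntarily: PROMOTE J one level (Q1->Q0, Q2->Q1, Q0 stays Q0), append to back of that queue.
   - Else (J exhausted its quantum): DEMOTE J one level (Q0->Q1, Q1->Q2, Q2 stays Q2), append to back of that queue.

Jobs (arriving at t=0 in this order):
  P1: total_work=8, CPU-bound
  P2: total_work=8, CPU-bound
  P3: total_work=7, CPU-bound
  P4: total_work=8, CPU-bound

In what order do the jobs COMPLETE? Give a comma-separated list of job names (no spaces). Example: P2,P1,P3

Answer: P1,P2,P3,P4

Derivation:
t=0-3: P1@Q0 runs 3, rem=5, quantum used, demote→Q1. Q0=[P2,P3,P4] Q1=[P1] Q2=[]
t=3-6: P2@Q0 runs 3, rem=5, quantum used, demote→Q1. Q0=[P3,P4] Q1=[P1,P2] Q2=[]
t=6-9: P3@Q0 runs 3, rem=4, quantum used, demote→Q1. Q0=[P4] Q1=[P1,P2,P3] Q2=[]
t=9-12: P4@Q0 runs 3, rem=5, quantum used, demote→Q1. Q0=[] Q1=[P1,P2,P3,P4] Q2=[]
t=12-17: P1@Q1 runs 5, rem=0, completes. Q0=[] Q1=[P2,P3,P4] Q2=[]
t=17-22: P2@Q1 runs 5, rem=0, completes. Q0=[] Q1=[P3,P4] Q2=[]
t=22-26: P3@Q1 runs 4, rem=0, completes. Q0=[] Q1=[P4] Q2=[]
t=26-31: P4@Q1 runs 5, rem=0, completes. Q0=[] Q1=[] Q2=[]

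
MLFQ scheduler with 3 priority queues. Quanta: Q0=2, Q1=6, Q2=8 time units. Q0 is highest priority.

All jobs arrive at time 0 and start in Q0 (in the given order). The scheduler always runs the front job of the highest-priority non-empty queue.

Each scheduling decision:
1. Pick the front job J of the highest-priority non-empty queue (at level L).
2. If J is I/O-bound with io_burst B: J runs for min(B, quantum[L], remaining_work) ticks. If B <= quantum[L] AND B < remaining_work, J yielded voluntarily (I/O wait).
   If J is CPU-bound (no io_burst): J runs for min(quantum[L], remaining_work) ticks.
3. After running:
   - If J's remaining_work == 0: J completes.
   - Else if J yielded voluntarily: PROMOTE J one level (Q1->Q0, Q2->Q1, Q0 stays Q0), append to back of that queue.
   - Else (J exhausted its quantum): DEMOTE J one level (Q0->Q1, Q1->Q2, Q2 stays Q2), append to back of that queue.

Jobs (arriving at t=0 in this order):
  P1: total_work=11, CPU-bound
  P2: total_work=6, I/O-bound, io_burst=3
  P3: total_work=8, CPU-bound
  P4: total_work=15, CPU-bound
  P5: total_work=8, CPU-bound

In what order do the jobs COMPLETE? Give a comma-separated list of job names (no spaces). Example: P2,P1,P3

t=0-2: P1@Q0 runs 2, rem=9, quantum used, demote→Q1. Q0=[P2,P3,P4,P5] Q1=[P1] Q2=[]
t=2-4: P2@Q0 runs 2, rem=4, quantum used, demote→Q1. Q0=[P3,P4,P5] Q1=[P1,P2] Q2=[]
t=4-6: P3@Q0 runs 2, rem=6, quantum used, demote→Q1. Q0=[P4,P5] Q1=[P1,P2,P3] Q2=[]
t=6-8: P4@Q0 runs 2, rem=13, quantum used, demote→Q1. Q0=[P5] Q1=[P1,P2,P3,P4] Q2=[]
t=8-10: P5@Q0 runs 2, rem=6, quantum used, demote→Q1. Q0=[] Q1=[P1,P2,P3,P4,P5] Q2=[]
t=10-16: P1@Q1 runs 6, rem=3, quantum used, demote→Q2. Q0=[] Q1=[P2,P3,P4,P5] Q2=[P1]
t=16-19: P2@Q1 runs 3, rem=1, I/O yield, promote→Q0. Q0=[P2] Q1=[P3,P4,P5] Q2=[P1]
t=19-20: P2@Q0 runs 1, rem=0, completes. Q0=[] Q1=[P3,P4,P5] Q2=[P1]
t=20-26: P3@Q1 runs 6, rem=0, completes. Q0=[] Q1=[P4,P5] Q2=[P1]
t=26-32: P4@Q1 runs 6, rem=7, quantum used, demote→Q2. Q0=[] Q1=[P5] Q2=[P1,P4]
t=32-38: P5@Q1 runs 6, rem=0, completes. Q0=[] Q1=[] Q2=[P1,P4]
t=38-41: P1@Q2 runs 3, rem=0, completes. Q0=[] Q1=[] Q2=[P4]
t=41-48: P4@Q2 runs 7, rem=0, completes. Q0=[] Q1=[] Q2=[]

Answer: P2,P3,P5,P1,P4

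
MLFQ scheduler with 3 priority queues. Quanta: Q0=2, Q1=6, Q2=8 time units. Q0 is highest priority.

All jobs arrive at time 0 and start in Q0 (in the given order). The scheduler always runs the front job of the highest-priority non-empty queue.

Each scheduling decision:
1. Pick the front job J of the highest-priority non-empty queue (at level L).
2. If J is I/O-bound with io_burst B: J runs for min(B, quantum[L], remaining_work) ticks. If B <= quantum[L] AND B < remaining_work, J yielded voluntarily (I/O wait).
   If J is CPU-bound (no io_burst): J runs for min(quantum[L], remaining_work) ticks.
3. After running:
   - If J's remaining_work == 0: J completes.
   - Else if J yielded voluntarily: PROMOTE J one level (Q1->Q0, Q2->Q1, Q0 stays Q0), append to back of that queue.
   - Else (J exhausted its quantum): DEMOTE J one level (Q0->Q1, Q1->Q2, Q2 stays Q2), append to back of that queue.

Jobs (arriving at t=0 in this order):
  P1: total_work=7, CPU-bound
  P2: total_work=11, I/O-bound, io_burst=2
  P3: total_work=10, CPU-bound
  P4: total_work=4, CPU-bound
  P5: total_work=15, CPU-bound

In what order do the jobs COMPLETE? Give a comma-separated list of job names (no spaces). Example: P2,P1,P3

t=0-2: P1@Q0 runs 2, rem=5, quantum used, demote→Q1. Q0=[P2,P3,P4,P5] Q1=[P1] Q2=[]
t=2-4: P2@Q0 runs 2, rem=9, I/O yield, promote→Q0. Q0=[P3,P4,P5,P2] Q1=[P1] Q2=[]
t=4-6: P3@Q0 runs 2, rem=8, quantum used, demote→Q1. Q0=[P4,P5,P2] Q1=[P1,P3] Q2=[]
t=6-8: P4@Q0 runs 2, rem=2, quantum used, demote→Q1. Q0=[P5,P2] Q1=[P1,P3,P4] Q2=[]
t=8-10: P5@Q0 runs 2, rem=13, quantum used, demote→Q1. Q0=[P2] Q1=[P1,P3,P4,P5] Q2=[]
t=10-12: P2@Q0 runs 2, rem=7, I/O yield, promote→Q0. Q0=[P2] Q1=[P1,P3,P4,P5] Q2=[]
t=12-14: P2@Q0 runs 2, rem=5, I/O yield, promote→Q0. Q0=[P2] Q1=[P1,P3,P4,P5] Q2=[]
t=14-16: P2@Q0 runs 2, rem=3, I/O yield, promote→Q0. Q0=[P2] Q1=[P1,P3,P4,P5] Q2=[]
t=16-18: P2@Q0 runs 2, rem=1, I/O yield, promote→Q0. Q0=[P2] Q1=[P1,P3,P4,P5] Q2=[]
t=18-19: P2@Q0 runs 1, rem=0, completes. Q0=[] Q1=[P1,P3,P4,P5] Q2=[]
t=19-24: P1@Q1 runs 5, rem=0, completes. Q0=[] Q1=[P3,P4,P5] Q2=[]
t=24-30: P3@Q1 runs 6, rem=2, quantum used, demote→Q2. Q0=[] Q1=[P4,P5] Q2=[P3]
t=30-32: P4@Q1 runs 2, rem=0, completes. Q0=[] Q1=[P5] Q2=[P3]
t=32-38: P5@Q1 runs 6, rem=7, quantum used, demote→Q2. Q0=[] Q1=[] Q2=[P3,P5]
t=38-40: P3@Q2 runs 2, rem=0, completes. Q0=[] Q1=[] Q2=[P5]
t=40-47: P5@Q2 runs 7, rem=0, completes. Q0=[] Q1=[] Q2=[]

Answer: P2,P1,P4,P3,P5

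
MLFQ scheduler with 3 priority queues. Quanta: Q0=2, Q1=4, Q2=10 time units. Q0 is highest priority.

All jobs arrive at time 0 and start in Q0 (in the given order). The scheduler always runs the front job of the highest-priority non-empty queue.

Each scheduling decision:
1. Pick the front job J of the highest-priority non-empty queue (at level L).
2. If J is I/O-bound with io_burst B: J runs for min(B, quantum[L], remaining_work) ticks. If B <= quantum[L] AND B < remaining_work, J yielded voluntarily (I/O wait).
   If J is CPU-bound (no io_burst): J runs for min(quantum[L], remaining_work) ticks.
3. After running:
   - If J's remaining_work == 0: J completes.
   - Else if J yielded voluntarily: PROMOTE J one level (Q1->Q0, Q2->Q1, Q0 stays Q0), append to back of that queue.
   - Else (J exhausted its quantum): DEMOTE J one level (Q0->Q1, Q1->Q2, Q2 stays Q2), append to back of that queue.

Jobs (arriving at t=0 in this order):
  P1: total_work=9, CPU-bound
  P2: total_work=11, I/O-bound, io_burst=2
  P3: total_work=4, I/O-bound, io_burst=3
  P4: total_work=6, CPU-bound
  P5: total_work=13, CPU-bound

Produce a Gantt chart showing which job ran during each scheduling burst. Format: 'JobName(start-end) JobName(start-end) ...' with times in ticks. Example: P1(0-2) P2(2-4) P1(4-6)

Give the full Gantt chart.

t=0-2: P1@Q0 runs 2, rem=7, quantum used, demote→Q1. Q0=[P2,P3,P4,P5] Q1=[P1] Q2=[]
t=2-4: P2@Q0 runs 2, rem=9, I/O yield, promote→Q0. Q0=[P3,P4,P5,P2] Q1=[P1] Q2=[]
t=4-6: P3@Q0 runs 2, rem=2, quantum used, demote→Q1. Q0=[P4,P5,P2] Q1=[P1,P3] Q2=[]
t=6-8: P4@Q0 runs 2, rem=4, quantum used, demote→Q1. Q0=[P5,P2] Q1=[P1,P3,P4] Q2=[]
t=8-10: P5@Q0 runs 2, rem=11, quantum used, demote→Q1. Q0=[P2] Q1=[P1,P3,P4,P5] Q2=[]
t=10-12: P2@Q0 runs 2, rem=7, I/O yield, promote→Q0. Q0=[P2] Q1=[P1,P3,P4,P5] Q2=[]
t=12-14: P2@Q0 runs 2, rem=5, I/O yield, promote→Q0. Q0=[P2] Q1=[P1,P3,P4,P5] Q2=[]
t=14-16: P2@Q0 runs 2, rem=3, I/O yield, promote→Q0. Q0=[P2] Q1=[P1,P3,P4,P5] Q2=[]
t=16-18: P2@Q0 runs 2, rem=1, I/O yield, promote→Q0. Q0=[P2] Q1=[P1,P3,P4,P5] Q2=[]
t=18-19: P2@Q0 runs 1, rem=0, completes. Q0=[] Q1=[P1,P3,P4,P5] Q2=[]
t=19-23: P1@Q1 runs 4, rem=3, quantum used, demote→Q2. Q0=[] Q1=[P3,P4,P5] Q2=[P1]
t=23-25: P3@Q1 runs 2, rem=0, completes. Q0=[] Q1=[P4,P5] Q2=[P1]
t=25-29: P4@Q1 runs 4, rem=0, completes. Q0=[] Q1=[P5] Q2=[P1]
t=29-33: P5@Q1 runs 4, rem=7, quantum used, demote→Q2. Q0=[] Q1=[] Q2=[P1,P5]
t=33-36: P1@Q2 runs 3, rem=0, completes. Q0=[] Q1=[] Q2=[P5]
t=36-43: P5@Q2 runs 7, rem=0, completes. Q0=[] Q1=[] Q2=[]

Answer: P1(0-2) P2(2-4) P3(4-6) P4(6-8) P5(8-10) P2(10-12) P2(12-14) P2(14-16) P2(16-18) P2(18-19) P1(19-23) P3(23-25) P4(25-29) P5(29-33) P1(33-36) P5(36-43)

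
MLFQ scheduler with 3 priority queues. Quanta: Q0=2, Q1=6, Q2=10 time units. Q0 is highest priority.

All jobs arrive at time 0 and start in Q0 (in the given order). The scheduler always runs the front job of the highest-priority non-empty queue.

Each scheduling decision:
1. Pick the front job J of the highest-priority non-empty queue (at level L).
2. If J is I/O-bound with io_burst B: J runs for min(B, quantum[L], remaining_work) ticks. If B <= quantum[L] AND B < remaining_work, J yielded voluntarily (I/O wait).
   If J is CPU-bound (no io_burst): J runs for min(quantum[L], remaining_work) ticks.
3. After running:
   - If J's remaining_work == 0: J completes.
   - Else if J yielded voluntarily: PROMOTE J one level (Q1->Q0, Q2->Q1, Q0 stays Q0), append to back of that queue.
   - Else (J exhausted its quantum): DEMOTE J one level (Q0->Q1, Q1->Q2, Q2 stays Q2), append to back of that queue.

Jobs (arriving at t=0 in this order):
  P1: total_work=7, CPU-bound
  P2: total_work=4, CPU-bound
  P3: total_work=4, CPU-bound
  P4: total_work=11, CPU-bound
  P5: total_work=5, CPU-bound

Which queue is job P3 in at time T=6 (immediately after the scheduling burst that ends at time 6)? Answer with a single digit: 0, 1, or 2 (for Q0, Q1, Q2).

t=0-2: P1@Q0 runs 2, rem=5, quantum used, demote→Q1. Q0=[P2,P3,P4,P5] Q1=[P1] Q2=[]
t=2-4: P2@Q0 runs 2, rem=2, quantum used, demote→Q1. Q0=[P3,P4,P5] Q1=[P1,P2] Q2=[]
t=4-6: P3@Q0 runs 2, rem=2, quantum used, demote→Q1. Q0=[P4,P5] Q1=[P1,P2,P3] Q2=[]
t=6-8: P4@Q0 runs 2, rem=9, quantum used, demote→Q1. Q0=[P5] Q1=[P1,P2,P3,P4] Q2=[]
t=8-10: P5@Q0 runs 2, rem=3, quantum used, demote→Q1. Q0=[] Q1=[P1,P2,P3,P4,P5] Q2=[]
t=10-15: P1@Q1 runs 5, rem=0, completes. Q0=[] Q1=[P2,P3,P4,P5] Q2=[]
t=15-17: P2@Q1 runs 2, rem=0, completes. Q0=[] Q1=[P3,P4,P5] Q2=[]
t=17-19: P3@Q1 runs 2, rem=0, completes. Q0=[] Q1=[P4,P5] Q2=[]
t=19-25: P4@Q1 runs 6, rem=3, quantum used, demote→Q2. Q0=[] Q1=[P5] Q2=[P4]
t=25-28: P5@Q1 runs 3, rem=0, completes. Q0=[] Q1=[] Q2=[P4]
t=28-31: P4@Q2 runs 3, rem=0, completes. Q0=[] Q1=[] Q2=[]

Answer: 1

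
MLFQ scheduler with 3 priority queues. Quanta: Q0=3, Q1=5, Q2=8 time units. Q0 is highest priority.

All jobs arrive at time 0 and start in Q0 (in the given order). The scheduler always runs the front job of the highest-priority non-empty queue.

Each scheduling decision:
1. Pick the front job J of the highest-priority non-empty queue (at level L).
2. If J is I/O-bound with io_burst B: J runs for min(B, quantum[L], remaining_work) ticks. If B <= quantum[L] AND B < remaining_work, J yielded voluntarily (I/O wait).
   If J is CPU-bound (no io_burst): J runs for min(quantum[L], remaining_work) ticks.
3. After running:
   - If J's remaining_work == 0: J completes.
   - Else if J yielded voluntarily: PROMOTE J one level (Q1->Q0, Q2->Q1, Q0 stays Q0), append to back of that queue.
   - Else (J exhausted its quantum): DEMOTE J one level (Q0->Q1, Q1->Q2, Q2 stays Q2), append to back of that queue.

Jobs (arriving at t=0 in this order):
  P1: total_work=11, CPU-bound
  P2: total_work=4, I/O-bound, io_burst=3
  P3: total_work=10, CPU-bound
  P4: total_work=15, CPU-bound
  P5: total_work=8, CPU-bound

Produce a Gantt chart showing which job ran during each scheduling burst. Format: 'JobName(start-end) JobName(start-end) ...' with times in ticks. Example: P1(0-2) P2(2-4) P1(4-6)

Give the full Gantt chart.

t=0-3: P1@Q0 runs 3, rem=8, quantum used, demote→Q1. Q0=[P2,P3,P4,P5] Q1=[P1] Q2=[]
t=3-6: P2@Q0 runs 3, rem=1, I/O yield, promote→Q0. Q0=[P3,P4,P5,P2] Q1=[P1] Q2=[]
t=6-9: P3@Q0 runs 3, rem=7, quantum used, demote→Q1. Q0=[P4,P5,P2] Q1=[P1,P3] Q2=[]
t=9-12: P4@Q0 runs 3, rem=12, quantum used, demote→Q1. Q0=[P5,P2] Q1=[P1,P3,P4] Q2=[]
t=12-15: P5@Q0 runs 3, rem=5, quantum used, demote→Q1. Q0=[P2] Q1=[P1,P3,P4,P5] Q2=[]
t=15-16: P2@Q0 runs 1, rem=0, completes. Q0=[] Q1=[P1,P3,P4,P5] Q2=[]
t=16-21: P1@Q1 runs 5, rem=3, quantum used, demote→Q2. Q0=[] Q1=[P3,P4,P5] Q2=[P1]
t=21-26: P3@Q1 runs 5, rem=2, quantum used, demote→Q2. Q0=[] Q1=[P4,P5] Q2=[P1,P3]
t=26-31: P4@Q1 runs 5, rem=7, quantum used, demote→Q2. Q0=[] Q1=[P5] Q2=[P1,P3,P4]
t=31-36: P5@Q1 runs 5, rem=0, completes. Q0=[] Q1=[] Q2=[P1,P3,P4]
t=36-39: P1@Q2 runs 3, rem=0, completes. Q0=[] Q1=[] Q2=[P3,P4]
t=39-41: P3@Q2 runs 2, rem=0, completes. Q0=[] Q1=[] Q2=[P4]
t=41-48: P4@Q2 runs 7, rem=0, completes. Q0=[] Q1=[] Q2=[]

Answer: P1(0-3) P2(3-6) P3(6-9) P4(9-12) P5(12-15) P2(15-16) P1(16-21) P3(21-26) P4(26-31) P5(31-36) P1(36-39) P3(39-41) P4(41-48)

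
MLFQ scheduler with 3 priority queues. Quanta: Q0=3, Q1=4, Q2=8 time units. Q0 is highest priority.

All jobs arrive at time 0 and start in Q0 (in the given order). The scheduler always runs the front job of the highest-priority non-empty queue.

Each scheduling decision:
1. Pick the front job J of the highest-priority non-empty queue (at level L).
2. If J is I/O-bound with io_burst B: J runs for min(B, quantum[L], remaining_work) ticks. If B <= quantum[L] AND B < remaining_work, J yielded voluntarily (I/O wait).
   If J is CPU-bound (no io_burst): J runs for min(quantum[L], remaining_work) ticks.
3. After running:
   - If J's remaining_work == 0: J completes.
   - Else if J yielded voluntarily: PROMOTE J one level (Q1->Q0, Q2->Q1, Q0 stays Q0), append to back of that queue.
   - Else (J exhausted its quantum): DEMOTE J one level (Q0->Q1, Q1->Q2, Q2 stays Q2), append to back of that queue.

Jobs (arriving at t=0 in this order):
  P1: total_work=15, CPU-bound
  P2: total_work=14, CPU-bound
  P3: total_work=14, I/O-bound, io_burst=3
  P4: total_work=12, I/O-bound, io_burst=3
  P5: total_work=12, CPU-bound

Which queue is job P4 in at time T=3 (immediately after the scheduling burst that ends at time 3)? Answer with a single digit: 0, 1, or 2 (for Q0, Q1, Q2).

Answer: 0

Derivation:
t=0-3: P1@Q0 runs 3, rem=12, quantum used, demote→Q1. Q0=[P2,P3,P4,P5] Q1=[P1] Q2=[]
t=3-6: P2@Q0 runs 3, rem=11, quantum used, demote→Q1. Q0=[P3,P4,P5] Q1=[P1,P2] Q2=[]
t=6-9: P3@Q0 runs 3, rem=11, I/O yield, promote→Q0. Q0=[P4,P5,P3] Q1=[P1,P2] Q2=[]
t=9-12: P4@Q0 runs 3, rem=9, I/O yield, promote→Q0. Q0=[P5,P3,P4] Q1=[P1,P2] Q2=[]
t=12-15: P5@Q0 runs 3, rem=9, quantum used, demote→Q1. Q0=[P3,P4] Q1=[P1,P2,P5] Q2=[]
t=15-18: P3@Q0 runs 3, rem=8, I/O yield, promote→Q0. Q0=[P4,P3] Q1=[P1,P2,P5] Q2=[]
t=18-21: P4@Q0 runs 3, rem=6, I/O yield, promote→Q0. Q0=[P3,P4] Q1=[P1,P2,P5] Q2=[]
t=21-24: P3@Q0 runs 3, rem=5, I/O yield, promote→Q0. Q0=[P4,P3] Q1=[P1,P2,P5] Q2=[]
t=24-27: P4@Q0 runs 3, rem=3, I/O yield, promote→Q0. Q0=[P3,P4] Q1=[P1,P2,P5] Q2=[]
t=27-30: P3@Q0 runs 3, rem=2, I/O yield, promote→Q0. Q0=[P4,P3] Q1=[P1,P2,P5] Q2=[]
t=30-33: P4@Q0 runs 3, rem=0, completes. Q0=[P3] Q1=[P1,P2,P5] Q2=[]
t=33-35: P3@Q0 runs 2, rem=0, completes. Q0=[] Q1=[P1,P2,P5] Q2=[]
t=35-39: P1@Q1 runs 4, rem=8, quantum used, demote→Q2. Q0=[] Q1=[P2,P5] Q2=[P1]
t=39-43: P2@Q1 runs 4, rem=7, quantum used, demote→Q2. Q0=[] Q1=[P5] Q2=[P1,P2]
t=43-47: P5@Q1 runs 4, rem=5, quantum used, demote→Q2. Q0=[] Q1=[] Q2=[P1,P2,P5]
t=47-55: P1@Q2 runs 8, rem=0, completes. Q0=[] Q1=[] Q2=[P2,P5]
t=55-62: P2@Q2 runs 7, rem=0, completes. Q0=[] Q1=[] Q2=[P5]
t=62-67: P5@Q2 runs 5, rem=0, completes. Q0=[] Q1=[] Q2=[]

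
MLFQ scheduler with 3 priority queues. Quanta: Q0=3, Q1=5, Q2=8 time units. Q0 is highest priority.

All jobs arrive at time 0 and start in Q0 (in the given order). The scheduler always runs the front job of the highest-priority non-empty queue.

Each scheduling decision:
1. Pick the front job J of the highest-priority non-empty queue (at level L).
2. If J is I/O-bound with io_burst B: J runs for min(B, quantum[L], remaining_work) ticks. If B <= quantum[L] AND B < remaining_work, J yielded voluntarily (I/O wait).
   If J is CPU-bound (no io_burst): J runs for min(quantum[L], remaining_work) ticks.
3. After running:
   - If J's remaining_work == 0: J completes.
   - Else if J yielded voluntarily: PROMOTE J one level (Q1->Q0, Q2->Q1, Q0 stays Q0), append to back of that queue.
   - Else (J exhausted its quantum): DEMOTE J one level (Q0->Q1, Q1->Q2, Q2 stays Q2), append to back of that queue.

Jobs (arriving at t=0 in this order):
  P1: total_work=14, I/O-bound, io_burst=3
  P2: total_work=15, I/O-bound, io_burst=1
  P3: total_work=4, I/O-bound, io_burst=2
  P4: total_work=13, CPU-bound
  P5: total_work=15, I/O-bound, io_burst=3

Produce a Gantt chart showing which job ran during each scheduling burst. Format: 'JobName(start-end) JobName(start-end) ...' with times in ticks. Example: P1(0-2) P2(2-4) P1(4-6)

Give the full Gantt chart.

Answer: P1(0-3) P2(3-4) P3(4-6) P4(6-9) P5(9-12) P1(12-15) P2(15-16) P3(16-18) P5(18-21) P1(21-24) P2(24-25) P5(25-28) P1(28-31) P2(31-32) P5(32-35) P1(35-37) P2(37-38) P5(38-41) P2(41-42) P2(42-43) P2(43-44) P2(44-45) P2(45-46) P2(46-47) P2(47-48) P2(48-49) P2(49-50) P2(50-51) P4(51-56) P4(56-61)

Derivation:
t=0-3: P1@Q0 runs 3, rem=11, I/O yield, promote→Q0. Q0=[P2,P3,P4,P5,P1] Q1=[] Q2=[]
t=3-4: P2@Q0 runs 1, rem=14, I/O yield, promote→Q0. Q0=[P3,P4,P5,P1,P2] Q1=[] Q2=[]
t=4-6: P3@Q0 runs 2, rem=2, I/O yield, promote→Q0. Q0=[P4,P5,P1,P2,P3] Q1=[] Q2=[]
t=6-9: P4@Q0 runs 3, rem=10, quantum used, demote→Q1. Q0=[P5,P1,P2,P3] Q1=[P4] Q2=[]
t=9-12: P5@Q0 runs 3, rem=12, I/O yield, promote→Q0. Q0=[P1,P2,P3,P5] Q1=[P4] Q2=[]
t=12-15: P1@Q0 runs 3, rem=8, I/O yield, promote→Q0. Q0=[P2,P3,P5,P1] Q1=[P4] Q2=[]
t=15-16: P2@Q0 runs 1, rem=13, I/O yield, promote→Q0. Q0=[P3,P5,P1,P2] Q1=[P4] Q2=[]
t=16-18: P3@Q0 runs 2, rem=0, completes. Q0=[P5,P1,P2] Q1=[P4] Q2=[]
t=18-21: P5@Q0 runs 3, rem=9, I/O yield, promote→Q0. Q0=[P1,P2,P5] Q1=[P4] Q2=[]
t=21-24: P1@Q0 runs 3, rem=5, I/O yield, promote→Q0. Q0=[P2,P5,P1] Q1=[P4] Q2=[]
t=24-25: P2@Q0 runs 1, rem=12, I/O yield, promote→Q0. Q0=[P5,P1,P2] Q1=[P4] Q2=[]
t=25-28: P5@Q0 runs 3, rem=6, I/O yield, promote→Q0. Q0=[P1,P2,P5] Q1=[P4] Q2=[]
t=28-31: P1@Q0 runs 3, rem=2, I/O yield, promote→Q0. Q0=[P2,P5,P1] Q1=[P4] Q2=[]
t=31-32: P2@Q0 runs 1, rem=11, I/O yield, promote→Q0. Q0=[P5,P1,P2] Q1=[P4] Q2=[]
t=32-35: P5@Q0 runs 3, rem=3, I/O yield, promote→Q0. Q0=[P1,P2,P5] Q1=[P4] Q2=[]
t=35-37: P1@Q0 runs 2, rem=0, completes. Q0=[P2,P5] Q1=[P4] Q2=[]
t=37-38: P2@Q0 runs 1, rem=10, I/O yield, promote→Q0. Q0=[P5,P2] Q1=[P4] Q2=[]
t=38-41: P5@Q0 runs 3, rem=0, completes. Q0=[P2] Q1=[P4] Q2=[]
t=41-42: P2@Q0 runs 1, rem=9, I/O yield, promote→Q0. Q0=[P2] Q1=[P4] Q2=[]
t=42-43: P2@Q0 runs 1, rem=8, I/O yield, promote→Q0. Q0=[P2] Q1=[P4] Q2=[]
t=43-44: P2@Q0 runs 1, rem=7, I/O yield, promote→Q0. Q0=[P2] Q1=[P4] Q2=[]
t=44-45: P2@Q0 runs 1, rem=6, I/O yield, promote→Q0. Q0=[P2] Q1=[P4] Q2=[]
t=45-46: P2@Q0 runs 1, rem=5, I/O yield, promote→Q0. Q0=[P2] Q1=[P4] Q2=[]
t=46-47: P2@Q0 runs 1, rem=4, I/O yield, promote→Q0. Q0=[P2] Q1=[P4] Q2=[]
t=47-48: P2@Q0 runs 1, rem=3, I/O yield, promote→Q0. Q0=[P2] Q1=[P4] Q2=[]
t=48-49: P2@Q0 runs 1, rem=2, I/O yield, promote→Q0. Q0=[P2] Q1=[P4] Q2=[]
t=49-50: P2@Q0 runs 1, rem=1, I/O yield, promote→Q0. Q0=[P2] Q1=[P4] Q2=[]
t=50-51: P2@Q0 runs 1, rem=0, completes. Q0=[] Q1=[P4] Q2=[]
t=51-56: P4@Q1 runs 5, rem=5, quantum used, demote→Q2. Q0=[] Q1=[] Q2=[P4]
t=56-61: P4@Q2 runs 5, rem=0, completes. Q0=[] Q1=[] Q2=[]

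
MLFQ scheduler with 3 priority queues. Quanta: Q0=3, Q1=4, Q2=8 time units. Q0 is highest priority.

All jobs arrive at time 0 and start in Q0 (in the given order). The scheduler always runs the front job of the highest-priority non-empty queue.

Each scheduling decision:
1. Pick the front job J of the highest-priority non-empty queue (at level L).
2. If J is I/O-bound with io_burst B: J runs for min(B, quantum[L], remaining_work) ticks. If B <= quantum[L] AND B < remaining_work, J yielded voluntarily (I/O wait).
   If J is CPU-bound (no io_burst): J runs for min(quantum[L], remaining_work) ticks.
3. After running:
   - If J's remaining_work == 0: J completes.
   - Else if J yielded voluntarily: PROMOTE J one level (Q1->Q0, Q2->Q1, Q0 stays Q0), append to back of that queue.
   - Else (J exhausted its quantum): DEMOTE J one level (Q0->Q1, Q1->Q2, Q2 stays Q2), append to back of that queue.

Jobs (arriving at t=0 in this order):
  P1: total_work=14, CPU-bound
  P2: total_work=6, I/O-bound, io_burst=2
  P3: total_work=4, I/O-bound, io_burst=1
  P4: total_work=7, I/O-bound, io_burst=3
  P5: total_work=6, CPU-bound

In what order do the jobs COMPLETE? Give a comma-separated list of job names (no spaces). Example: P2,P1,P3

t=0-3: P1@Q0 runs 3, rem=11, quantum used, demote→Q1. Q0=[P2,P3,P4,P5] Q1=[P1] Q2=[]
t=3-5: P2@Q0 runs 2, rem=4, I/O yield, promote→Q0. Q0=[P3,P4,P5,P2] Q1=[P1] Q2=[]
t=5-6: P3@Q0 runs 1, rem=3, I/O yield, promote→Q0. Q0=[P4,P5,P2,P3] Q1=[P1] Q2=[]
t=6-9: P4@Q0 runs 3, rem=4, I/O yield, promote→Q0. Q0=[P5,P2,P3,P4] Q1=[P1] Q2=[]
t=9-12: P5@Q0 runs 3, rem=3, quantum used, demote→Q1. Q0=[P2,P3,P4] Q1=[P1,P5] Q2=[]
t=12-14: P2@Q0 runs 2, rem=2, I/O yield, promote→Q0. Q0=[P3,P4,P2] Q1=[P1,P5] Q2=[]
t=14-15: P3@Q0 runs 1, rem=2, I/O yield, promote→Q0. Q0=[P4,P2,P3] Q1=[P1,P5] Q2=[]
t=15-18: P4@Q0 runs 3, rem=1, I/O yield, promote→Q0. Q0=[P2,P3,P4] Q1=[P1,P5] Q2=[]
t=18-20: P2@Q0 runs 2, rem=0, completes. Q0=[P3,P4] Q1=[P1,P5] Q2=[]
t=20-21: P3@Q0 runs 1, rem=1, I/O yield, promote→Q0. Q0=[P4,P3] Q1=[P1,P5] Q2=[]
t=21-22: P4@Q0 runs 1, rem=0, completes. Q0=[P3] Q1=[P1,P5] Q2=[]
t=22-23: P3@Q0 runs 1, rem=0, completes. Q0=[] Q1=[P1,P5] Q2=[]
t=23-27: P1@Q1 runs 4, rem=7, quantum used, demote→Q2. Q0=[] Q1=[P5] Q2=[P1]
t=27-30: P5@Q1 runs 3, rem=0, completes. Q0=[] Q1=[] Q2=[P1]
t=30-37: P1@Q2 runs 7, rem=0, completes. Q0=[] Q1=[] Q2=[]

Answer: P2,P4,P3,P5,P1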